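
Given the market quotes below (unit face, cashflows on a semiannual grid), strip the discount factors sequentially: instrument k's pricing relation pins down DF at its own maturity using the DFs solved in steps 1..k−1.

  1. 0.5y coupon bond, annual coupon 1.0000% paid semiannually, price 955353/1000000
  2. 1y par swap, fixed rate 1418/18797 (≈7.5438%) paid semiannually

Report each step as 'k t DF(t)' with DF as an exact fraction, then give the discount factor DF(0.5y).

1 1/2 4753/5000
2 1 9291/10000
DF(0.5y) = 4753/5000 ≈ 0.950600

step 1 [0.5y] bond c/2=1/200: DF=(955353/1000000 − 1/200·(0))/(1+1/200) = 4753/5000 ≈ 0.950600
step 2 [1y] swap r/2=709/18797: DF=(1 − 709/18797·(0.950600))/(1+709/18797) = 9291/10000 ≈ 0.929100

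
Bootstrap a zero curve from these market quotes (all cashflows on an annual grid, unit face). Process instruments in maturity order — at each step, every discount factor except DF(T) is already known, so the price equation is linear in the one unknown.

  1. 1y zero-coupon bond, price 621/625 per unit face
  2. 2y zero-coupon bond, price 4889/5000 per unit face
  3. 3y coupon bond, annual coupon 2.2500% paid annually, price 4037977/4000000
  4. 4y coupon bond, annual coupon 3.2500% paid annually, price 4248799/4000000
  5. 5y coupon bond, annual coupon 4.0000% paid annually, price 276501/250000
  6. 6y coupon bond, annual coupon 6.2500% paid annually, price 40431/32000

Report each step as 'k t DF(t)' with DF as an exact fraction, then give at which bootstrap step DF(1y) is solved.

1 1 621/625
2 2 4889/5000
3 3 9439/10000
4 4 937/1000
5 5 9153/10000
6 6 9087/10000
DF(1y) is solved at step 1

step 1 [1y] zero: DF = P = 621/625 ≈ 0.993600
step 2 [2y] zero: DF = P = 4889/5000 ≈ 0.977800
step 3 [3y] bond c/1=9/400: DF=(4037977/4000000 − 9/400·(0.993600+0.977800))/(1+9/400) = 9439/10000 ≈ 0.943900
step 4 [4y] bond c/1=13/400: DF=(4248799/4000000 − 13/400·(0.993600+0.977800+0.943900))/(1+13/400) = 937/1000 ≈ 0.937000
step 5 [5y] bond c/1=1/25: DF=(276501/250000 − 1/25·(0.993600+0.977800+0.943900+0.937000))/(1+1/25) = 9153/10000 ≈ 0.915300
step 6 [6y] bond c/1=1/16: DF=(40431/32000 − 1/16·(0.993600+0.977800+0.943900+0.937000+0.915300))/(1+1/16) = 9087/10000 ≈ 0.908700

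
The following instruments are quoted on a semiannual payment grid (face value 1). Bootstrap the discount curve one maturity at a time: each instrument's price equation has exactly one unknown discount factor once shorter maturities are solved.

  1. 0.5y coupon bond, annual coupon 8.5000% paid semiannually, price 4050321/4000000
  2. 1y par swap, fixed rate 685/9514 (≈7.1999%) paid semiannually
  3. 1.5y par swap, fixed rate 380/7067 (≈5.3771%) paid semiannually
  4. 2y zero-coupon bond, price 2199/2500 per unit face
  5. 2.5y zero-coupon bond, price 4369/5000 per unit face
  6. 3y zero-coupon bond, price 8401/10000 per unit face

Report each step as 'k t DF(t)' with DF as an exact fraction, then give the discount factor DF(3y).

1 1/2 9713/10000
2 1 1863/2000
3 3/2 231/250
4 2 2199/2500
5 5/2 4369/5000
6 3 8401/10000
DF(3y) = 8401/10000 ≈ 0.840100

step 1 [0.5y] bond c/2=17/400: DF=(4050321/4000000 − 17/400·(0))/(1+17/400) = 9713/10000 ≈ 0.971300
step 2 [1y] swap r/2=685/19028: DF=(1 − 685/19028·(0.971300))/(1+685/19028) = 1863/2000 ≈ 0.931500
step 3 [1.5y] swap r/2=190/7067: DF=(1 − 190/7067·(0.971300+0.931500))/(1+190/7067) = 231/250 ≈ 0.924000
step 4 [2y] zero: DF = P = 2199/2500 ≈ 0.879600
step 5 [2.5y] zero: DF = P = 4369/5000 ≈ 0.873800
step 6 [3y] zero: DF = P = 8401/10000 ≈ 0.840100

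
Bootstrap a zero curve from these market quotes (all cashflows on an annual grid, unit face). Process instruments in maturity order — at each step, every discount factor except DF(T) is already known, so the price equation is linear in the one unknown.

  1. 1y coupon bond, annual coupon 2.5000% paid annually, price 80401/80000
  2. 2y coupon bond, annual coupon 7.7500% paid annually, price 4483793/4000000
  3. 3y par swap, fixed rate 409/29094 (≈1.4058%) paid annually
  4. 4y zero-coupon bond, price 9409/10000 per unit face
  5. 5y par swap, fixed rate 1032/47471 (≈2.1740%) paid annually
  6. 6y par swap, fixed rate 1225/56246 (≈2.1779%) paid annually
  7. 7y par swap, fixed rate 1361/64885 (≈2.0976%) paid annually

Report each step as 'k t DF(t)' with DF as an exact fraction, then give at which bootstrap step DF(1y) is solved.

1 1 1961/2000
2 2 4849/5000
3 3 9591/10000
4 4 9409/10000
5 5 1121/1250
6 6 351/400
7 7 8639/10000
DF(1y) is solved at step 1

step 1 [1y] bond c/1=1/40: DF=(80401/80000 − 1/40·(0))/(1+1/40) = 1961/2000 ≈ 0.980500
step 2 [2y] bond c/1=31/400: DF=(4483793/4000000 − 31/400·(0.980500))/(1+31/400) = 4849/5000 ≈ 0.969800
step 3 [3y] swap r/1=409/29094: DF=(1 − 409/29094·(0.980500+0.969800))/(1+409/29094) = 9591/10000 ≈ 0.959100
step 4 [4y] zero: DF = P = 9409/10000 ≈ 0.940900
step 5 [5y] swap r/1=1032/47471: DF=(1 − 1032/47471·(0.980500+0.969800+0.959100+0.940900))/(1+1032/47471) = 1121/1250 ≈ 0.896800
step 6 [6y] swap r/1=1225/56246: DF=(1 − 1225/56246·(0.980500+0.969800+0.959100+0.940900+0.896800))/(1+1225/56246) = 351/400 ≈ 0.877500
step 7 [7y] swap r/1=1361/64885: DF=(1 − 1361/64885·(0.980500+0.969800+0.959100+0.940900+0.896800+0.877500))/(1+1361/64885) = 8639/10000 ≈ 0.863900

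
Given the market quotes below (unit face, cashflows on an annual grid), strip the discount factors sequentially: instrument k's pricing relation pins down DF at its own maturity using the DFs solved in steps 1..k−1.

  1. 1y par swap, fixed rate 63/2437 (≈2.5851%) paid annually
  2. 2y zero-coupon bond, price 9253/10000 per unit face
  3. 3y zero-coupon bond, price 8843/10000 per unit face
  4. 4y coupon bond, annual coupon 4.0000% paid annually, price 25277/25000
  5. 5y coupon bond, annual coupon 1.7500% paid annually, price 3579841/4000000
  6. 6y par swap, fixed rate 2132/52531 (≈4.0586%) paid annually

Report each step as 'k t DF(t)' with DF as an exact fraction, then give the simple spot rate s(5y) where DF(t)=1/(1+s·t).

step 1 [1y] swap r/1=63/2437: DF=(1 − 63/2437·(0))/(1+63/2437) = 2437/2500 ≈ 0.974800
step 2 [2y] zero: DF = P = 9253/10000 ≈ 0.925300
step 3 [3y] zero: DF = P = 8843/10000 ≈ 0.884300
step 4 [4y] bond c/1=1/25: DF=(25277/25000 − 1/25·(0.974800+0.925300+0.884300))/(1+1/25) = 8651/10000 ≈ 0.865100
step 5 [5y] bond c/1=7/400: DF=(3579841/4000000 − 7/400·(0.974800+0.925300+0.884300+0.865100))/(1+7/400) = 1021/1250 ≈ 0.816800
step 6 [6y] swap r/1=2132/52531: DF=(1 − 2132/52531·(0.974800+0.925300+0.884300+0.865100+0.816800))/(1+2132/52531) = 1967/2500 ≈ 0.786800

1 1 2437/2500
2 2 9253/10000
3 3 8843/10000
4 4 8651/10000
5 5 1021/1250
6 6 1967/2500
s(5y) = (1/(1021/1250) − 1)/(5) = 229/5105 ≈ 4.4858%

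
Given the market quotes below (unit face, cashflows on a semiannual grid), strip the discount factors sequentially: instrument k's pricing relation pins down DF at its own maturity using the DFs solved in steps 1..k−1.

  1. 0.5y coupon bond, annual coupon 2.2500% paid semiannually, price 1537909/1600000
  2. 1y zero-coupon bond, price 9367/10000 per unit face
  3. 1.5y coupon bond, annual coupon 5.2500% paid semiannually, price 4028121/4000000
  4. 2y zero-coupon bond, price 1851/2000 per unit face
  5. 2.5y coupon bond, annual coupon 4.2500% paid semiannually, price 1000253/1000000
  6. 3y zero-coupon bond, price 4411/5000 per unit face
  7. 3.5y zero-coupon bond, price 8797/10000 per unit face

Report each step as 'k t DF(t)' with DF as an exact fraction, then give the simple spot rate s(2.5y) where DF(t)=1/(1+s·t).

step 1 [0.5y] bond c/2=9/800: DF=(1537909/1600000 − 9/800·(0))/(1+9/800) = 1901/2000 ≈ 0.950500
step 2 [1y] zero: DF = P = 9367/10000 ≈ 0.936700
step 3 [1.5y] bond c/2=21/800: DF=(4028121/4000000 − 21/800·(0.950500+0.936700))/(1+21/800) = 933/1000 ≈ 0.933000
step 4 [2y] zero: DF = P = 1851/2000 ≈ 0.925500
step 5 [2.5y] bond c/2=17/800: DF=(1000253/1000000 − 17/800·(0.950500+0.936700+0.933000+0.925500))/(1+17/800) = 1803/2000 ≈ 0.901500
step 6 [3y] zero: DF = P = 4411/5000 ≈ 0.882200
step 7 [3.5y] zero: DF = P = 8797/10000 ≈ 0.879700

1 1/2 1901/2000
2 1 9367/10000
3 3/2 933/1000
4 2 1851/2000
5 5/2 1803/2000
6 3 4411/5000
7 7/2 8797/10000
s(2.5y) = (1/(1803/2000) − 1)/(5/2) = 394/9015 ≈ 4.3705%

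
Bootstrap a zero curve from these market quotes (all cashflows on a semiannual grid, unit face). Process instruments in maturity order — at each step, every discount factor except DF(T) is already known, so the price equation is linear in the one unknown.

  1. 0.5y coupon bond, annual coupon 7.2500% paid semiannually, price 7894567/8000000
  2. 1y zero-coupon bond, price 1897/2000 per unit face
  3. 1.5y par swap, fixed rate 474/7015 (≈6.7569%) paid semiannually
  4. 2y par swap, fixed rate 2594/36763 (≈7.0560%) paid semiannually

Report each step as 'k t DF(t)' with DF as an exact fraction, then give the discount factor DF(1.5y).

step 1 [0.5y] bond c/2=29/800: DF=(7894567/8000000 − 29/800·(0))/(1+29/800) = 9523/10000 ≈ 0.952300
step 2 [1y] zero: DF = P = 1897/2000 ≈ 0.948500
step 3 [1.5y] swap r/2=237/7015: DF=(1 − 237/7015·(0.952300+0.948500))/(1+237/7015) = 2263/2500 ≈ 0.905200
step 4 [2y] swap r/2=1297/36763: DF=(1 − 1297/36763·(0.952300+0.948500+0.905200))/(1+1297/36763) = 8703/10000 ≈ 0.870300

1 1/2 9523/10000
2 1 1897/2000
3 3/2 2263/2500
4 2 8703/10000
DF(1.5y) = 2263/2500 ≈ 0.905200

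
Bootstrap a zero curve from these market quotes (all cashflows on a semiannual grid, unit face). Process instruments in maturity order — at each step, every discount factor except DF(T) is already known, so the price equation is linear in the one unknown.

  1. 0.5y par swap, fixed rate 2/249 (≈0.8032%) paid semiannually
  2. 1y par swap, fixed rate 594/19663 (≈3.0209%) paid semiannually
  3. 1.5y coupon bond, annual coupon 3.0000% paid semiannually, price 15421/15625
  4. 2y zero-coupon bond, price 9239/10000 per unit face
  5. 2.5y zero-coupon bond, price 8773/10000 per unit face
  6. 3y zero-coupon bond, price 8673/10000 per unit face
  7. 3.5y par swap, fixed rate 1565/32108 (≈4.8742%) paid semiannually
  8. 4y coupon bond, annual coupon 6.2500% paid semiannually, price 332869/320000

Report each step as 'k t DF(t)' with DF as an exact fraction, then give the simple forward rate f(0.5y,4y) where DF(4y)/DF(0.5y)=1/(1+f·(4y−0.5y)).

step 1 [0.5y] swap r/2=1/249: DF=(1 − 1/249·(0))/(1+1/249) = 249/250 ≈ 0.996000
step 2 [1y] swap r/2=297/19663: DF=(1 − 297/19663·(0.996000))/(1+297/19663) = 9703/10000 ≈ 0.970300
step 3 [1.5y] bond c/2=3/200: DF=(15421/15625 − 3/200·(0.996000+0.970300))/(1+3/200) = 9433/10000 ≈ 0.943300
step 4 [2y] zero: DF = P = 9239/10000 ≈ 0.923900
step 5 [2.5y] zero: DF = P = 8773/10000 ≈ 0.877300
step 6 [3y] zero: DF = P = 8673/10000 ≈ 0.867300
step 7 [3.5y] swap r/2=1565/64216: DF=(1 − 1565/64216·(0.996000+0.970300+0.943300+0.923900+0.877300+0.867300))/(1+1565/64216) = 1687/2000 ≈ 0.843500
step 8 [4y] bond c/2=1/32: DF=(332869/320000 − 1/32·(0.996000+0.970300+0.943300+0.923900+0.877300+0.867300+0.843500))/(1+1/32) = 8141/10000 ≈ 0.814100

1 1/2 249/250
2 1 9703/10000
3 3/2 9433/10000
4 2 9239/10000
5 5/2 8773/10000
6 3 8673/10000
7 7/2 1687/2000
8 4 8141/10000
f(0.5y,4y) = ((249/250)/(8141/10000) − 1)/(7/2) = 3638/56987 ≈ 6.3839%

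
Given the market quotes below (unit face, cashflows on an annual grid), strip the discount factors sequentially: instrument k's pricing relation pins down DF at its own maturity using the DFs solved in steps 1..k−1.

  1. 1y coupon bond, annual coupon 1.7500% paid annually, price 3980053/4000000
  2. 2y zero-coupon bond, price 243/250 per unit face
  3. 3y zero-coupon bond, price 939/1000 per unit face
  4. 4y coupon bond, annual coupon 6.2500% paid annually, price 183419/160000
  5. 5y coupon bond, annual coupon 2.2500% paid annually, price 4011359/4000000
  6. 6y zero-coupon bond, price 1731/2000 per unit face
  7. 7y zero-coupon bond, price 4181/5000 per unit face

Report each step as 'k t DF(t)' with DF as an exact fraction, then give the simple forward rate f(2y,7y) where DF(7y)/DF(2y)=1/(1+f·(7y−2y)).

1 1 9779/10000
2 2 243/250
3 3 939/1000
4 4 909/1000
5 5 2243/2500
6 6 1731/2000
7 7 4181/5000
f(2y,7y) = ((243/250)/(4181/5000) − 1)/(5) = 679/20905 ≈ 3.2480%

step 1 [1y] bond c/1=7/400: DF=(3980053/4000000 − 7/400·(0))/(1+7/400) = 9779/10000 ≈ 0.977900
step 2 [2y] zero: DF = P = 243/250 ≈ 0.972000
step 3 [3y] zero: DF = P = 939/1000 ≈ 0.939000
step 4 [4y] bond c/1=1/16: DF=(183419/160000 − 1/16·(0.977900+0.972000+0.939000))/(1+1/16) = 909/1000 ≈ 0.909000
step 5 [5y] bond c/1=9/400: DF=(4011359/4000000 − 9/400·(0.977900+0.972000+0.939000+0.909000))/(1+9/400) = 2243/2500 ≈ 0.897200
step 6 [6y] zero: DF = P = 1731/2000 ≈ 0.865500
step 7 [7y] zero: DF = P = 4181/5000 ≈ 0.836200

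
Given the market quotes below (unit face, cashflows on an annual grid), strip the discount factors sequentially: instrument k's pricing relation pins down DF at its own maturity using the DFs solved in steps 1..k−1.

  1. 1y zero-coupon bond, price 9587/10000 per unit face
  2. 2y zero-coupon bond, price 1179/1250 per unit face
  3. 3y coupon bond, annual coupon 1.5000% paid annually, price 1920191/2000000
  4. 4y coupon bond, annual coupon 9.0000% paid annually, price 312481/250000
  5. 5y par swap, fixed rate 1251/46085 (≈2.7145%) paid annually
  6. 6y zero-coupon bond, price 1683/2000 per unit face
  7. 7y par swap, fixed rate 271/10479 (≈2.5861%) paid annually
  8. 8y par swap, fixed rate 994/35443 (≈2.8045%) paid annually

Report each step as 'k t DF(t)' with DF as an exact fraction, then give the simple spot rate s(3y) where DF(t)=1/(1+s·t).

1 1 9587/10000
2 2 1179/1250
3 3 4589/5000
4 4 9139/10000
5 5 8749/10000
6 6 1683/2000
7 7 4187/5000
8 8 2003/2500
s(3y) = (1/(4589/5000) − 1)/(3) = 137/4589 ≈ 2.9854%

step 1 [1y] zero: DF = P = 9587/10000 ≈ 0.958700
step 2 [2y] zero: DF = P = 1179/1250 ≈ 0.943200
step 3 [3y] bond c/1=3/200: DF=(1920191/2000000 − 3/200·(0.958700+0.943200))/(1+3/200) = 4589/5000 ≈ 0.917800
step 4 [4y] bond c/1=9/100: DF=(312481/250000 − 9/100·(0.958700+0.943200+0.917800))/(1+9/100) = 9139/10000 ≈ 0.913900
step 5 [5y] swap r/1=1251/46085: DF=(1 − 1251/46085·(0.958700+0.943200+0.917800+0.913900))/(1+1251/46085) = 8749/10000 ≈ 0.874900
step 6 [6y] zero: DF = P = 1683/2000 ≈ 0.841500
step 7 [7y] swap r/1=271/10479: DF=(1 − 271/10479·(0.958700+0.943200+0.917800+0.913900+0.874900+0.841500))/(1+271/10479) = 4187/5000 ≈ 0.837400
step 8 [8y] swap r/1=994/35443: DF=(1 − 994/35443·(0.958700+0.943200+0.917800+0.913900+0.874900+0.841500+0.837400))/(1+994/35443) = 2003/2500 ≈ 0.801200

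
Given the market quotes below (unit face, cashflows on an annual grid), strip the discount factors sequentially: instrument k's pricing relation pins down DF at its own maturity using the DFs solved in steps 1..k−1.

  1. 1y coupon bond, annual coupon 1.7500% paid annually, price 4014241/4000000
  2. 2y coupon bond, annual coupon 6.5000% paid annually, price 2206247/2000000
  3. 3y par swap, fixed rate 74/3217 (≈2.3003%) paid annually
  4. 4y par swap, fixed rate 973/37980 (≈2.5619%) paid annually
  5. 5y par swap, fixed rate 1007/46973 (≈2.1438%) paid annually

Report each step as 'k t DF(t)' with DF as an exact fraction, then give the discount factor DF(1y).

step 1 [1y] bond c/1=7/400: DF=(4014241/4000000 − 7/400·(0))/(1+7/400) = 9863/10000 ≈ 0.986300
step 2 [2y] bond c/1=13/200: DF=(2206247/2000000 − 13/200·(0.986300))/(1+13/200) = 2439/2500 ≈ 0.975600
step 3 [3y] swap r/1=74/3217: DF=(1 − 74/3217·(0.986300+0.975600))/(1+74/3217) = 4667/5000 ≈ 0.933400
step 4 [4y] swap r/1=973/37980: DF=(1 − 973/37980·(0.986300+0.975600+0.933400))/(1+973/37980) = 9027/10000 ≈ 0.902700
step 5 [5y] swap r/1=1007/46973: DF=(1 − 1007/46973·(0.986300+0.975600+0.933400+0.902700))/(1+1007/46973) = 8993/10000 ≈ 0.899300

1 1 9863/10000
2 2 2439/2500
3 3 4667/5000
4 4 9027/10000
5 5 8993/10000
DF(1y) = 9863/10000 ≈ 0.986300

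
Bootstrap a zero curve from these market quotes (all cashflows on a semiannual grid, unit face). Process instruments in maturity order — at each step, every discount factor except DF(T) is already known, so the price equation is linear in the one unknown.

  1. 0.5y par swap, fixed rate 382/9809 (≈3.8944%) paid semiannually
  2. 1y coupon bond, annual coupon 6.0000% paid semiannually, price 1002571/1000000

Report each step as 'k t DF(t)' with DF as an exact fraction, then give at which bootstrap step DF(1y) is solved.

1 1/2 9809/10000
2 1 1181/1250
DF(1y) is solved at step 2

step 1 [0.5y] swap r/2=191/9809: DF=(1 − 191/9809·(0))/(1+191/9809) = 9809/10000 ≈ 0.980900
step 2 [1y] bond c/2=3/100: DF=(1002571/1000000 − 3/100·(0.980900))/(1+3/100) = 1181/1250 ≈ 0.944800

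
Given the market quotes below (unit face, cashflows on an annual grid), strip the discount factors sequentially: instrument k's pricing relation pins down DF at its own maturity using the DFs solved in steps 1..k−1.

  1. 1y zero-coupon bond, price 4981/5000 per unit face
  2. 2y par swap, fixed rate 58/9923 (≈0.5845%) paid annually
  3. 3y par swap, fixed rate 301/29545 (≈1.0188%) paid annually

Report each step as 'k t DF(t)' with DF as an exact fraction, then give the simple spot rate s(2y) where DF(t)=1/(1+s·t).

1 1 4981/5000
2 2 2471/2500
3 3 9699/10000
s(2y) = (1/(2471/2500) − 1)/(2) = 29/4942 ≈ 0.5868%

step 1 [1y] zero: DF = P = 4981/5000 ≈ 0.996200
step 2 [2y] swap r/1=58/9923: DF=(1 − 58/9923·(0.996200))/(1+58/9923) = 2471/2500 ≈ 0.988400
step 3 [3y] swap r/1=301/29545: DF=(1 − 301/29545·(0.996200+0.988400))/(1+301/29545) = 9699/10000 ≈ 0.969900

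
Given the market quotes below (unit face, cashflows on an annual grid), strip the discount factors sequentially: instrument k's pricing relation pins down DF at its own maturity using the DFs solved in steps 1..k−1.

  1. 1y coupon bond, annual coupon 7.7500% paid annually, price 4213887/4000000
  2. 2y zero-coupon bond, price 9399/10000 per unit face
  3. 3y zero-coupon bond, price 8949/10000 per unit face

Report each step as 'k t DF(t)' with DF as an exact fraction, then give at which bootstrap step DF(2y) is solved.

step 1 [1y] bond c/1=31/400: DF=(4213887/4000000 − 31/400·(0))/(1+31/400) = 9777/10000 ≈ 0.977700
step 2 [2y] zero: DF = P = 9399/10000 ≈ 0.939900
step 3 [3y] zero: DF = P = 8949/10000 ≈ 0.894900

1 1 9777/10000
2 2 9399/10000
3 3 8949/10000
DF(2y) is solved at step 2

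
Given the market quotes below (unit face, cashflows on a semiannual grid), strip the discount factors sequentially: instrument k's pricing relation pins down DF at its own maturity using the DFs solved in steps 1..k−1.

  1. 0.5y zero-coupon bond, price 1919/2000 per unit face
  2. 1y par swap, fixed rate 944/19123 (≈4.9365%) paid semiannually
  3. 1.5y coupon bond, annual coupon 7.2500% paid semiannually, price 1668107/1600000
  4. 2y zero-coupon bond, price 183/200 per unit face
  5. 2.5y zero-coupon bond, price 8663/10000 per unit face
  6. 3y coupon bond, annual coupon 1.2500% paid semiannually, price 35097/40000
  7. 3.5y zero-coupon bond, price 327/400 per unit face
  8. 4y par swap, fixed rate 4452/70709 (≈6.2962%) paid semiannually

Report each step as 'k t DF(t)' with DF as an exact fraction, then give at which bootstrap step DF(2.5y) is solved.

step 1 [0.5y] zero: DF = P = 1919/2000 ≈ 0.959500
step 2 [1y] swap r/2=472/19123: DF=(1 − 472/19123·(0.959500))/(1+472/19123) = 1191/1250 ≈ 0.952800
step 3 [1.5y] bond c/2=29/800: DF=(1668107/1600000 − 29/800·(0.959500+0.952800))/(1+29/800) = 587/625 ≈ 0.939200
step 4 [2y] zero: DF = P = 183/200 ≈ 0.915000
step 5 [2.5y] zero: DF = P = 8663/10000 ≈ 0.866300
step 6 [3y] bond c/2=1/160: DF=(35097/40000 − 1/160·(0.959500+0.952800+0.939200+0.915000+0.866300))/(1+1/160) = 527/625 ≈ 0.843200
step 7 [3.5y] zero: DF = P = 327/400 ≈ 0.817500
step 8 [4y] swap r/2=2226/70709: DF=(1 − 2226/70709·(0.959500+0.952800+0.939200+0.915000+0.866300+0.843200+0.817500))/(1+2226/70709) = 3887/5000 ≈ 0.777400

1 1/2 1919/2000
2 1 1191/1250
3 3/2 587/625
4 2 183/200
5 5/2 8663/10000
6 3 527/625
7 7/2 327/400
8 4 3887/5000
DF(2.5y) is solved at step 5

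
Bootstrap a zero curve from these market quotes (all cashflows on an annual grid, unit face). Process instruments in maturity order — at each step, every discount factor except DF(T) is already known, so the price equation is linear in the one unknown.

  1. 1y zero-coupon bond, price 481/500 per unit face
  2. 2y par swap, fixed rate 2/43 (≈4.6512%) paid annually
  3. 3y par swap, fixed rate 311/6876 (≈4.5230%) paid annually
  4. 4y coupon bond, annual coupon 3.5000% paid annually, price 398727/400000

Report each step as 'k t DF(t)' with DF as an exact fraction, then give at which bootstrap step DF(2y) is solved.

step 1 [1y] zero: DF = P = 481/500 ≈ 0.962000
step 2 [2y] swap r/1=2/43: DF=(1 − 2/43·(0.962000))/(1+2/43) = 1141/1250 ≈ 0.912800
step 3 [3y] swap r/1=311/6876: DF=(1 − 311/6876·(0.962000+0.912800))/(1+311/6876) = 2189/2500 ≈ 0.875600
step 4 [4y] bond c/1=7/200: DF=(398727/400000 − 7/200·(0.962000+0.912800+0.875600))/(1+7/200) = 8701/10000 ≈ 0.870100

1 1 481/500
2 2 1141/1250
3 3 2189/2500
4 4 8701/10000
DF(2y) is solved at step 2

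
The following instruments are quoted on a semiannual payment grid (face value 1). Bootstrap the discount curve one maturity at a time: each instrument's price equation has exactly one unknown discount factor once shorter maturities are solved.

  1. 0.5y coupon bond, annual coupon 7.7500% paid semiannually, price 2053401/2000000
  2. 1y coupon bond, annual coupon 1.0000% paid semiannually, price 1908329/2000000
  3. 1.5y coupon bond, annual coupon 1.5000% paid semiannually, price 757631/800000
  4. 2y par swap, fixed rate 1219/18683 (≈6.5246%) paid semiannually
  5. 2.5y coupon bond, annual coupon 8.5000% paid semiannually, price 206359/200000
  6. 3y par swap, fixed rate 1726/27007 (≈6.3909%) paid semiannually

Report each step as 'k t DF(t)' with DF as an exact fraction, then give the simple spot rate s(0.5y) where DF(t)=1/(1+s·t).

1 1/2 2471/2500
2 1 1889/2000
3 3/2 1157/1250
4 2 8781/10000
5 5/2 4187/5000
6 3 4137/5000
s(0.5y) = (1/(2471/2500) − 1)/(1/2) = 58/2471 ≈ 2.3472%

step 1 [0.5y] bond c/2=31/800: DF=(2053401/2000000 − 31/800·(0))/(1+31/800) = 2471/2500 ≈ 0.988400
step 2 [1y] bond c/2=1/200: DF=(1908329/2000000 − 1/200·(0.988400))/(1+1/200) = 1889/2000 ≈ 0.944500
step 3 [1.5y] bond c/2=3/400: DF=(757631/800000 − 3/400·(0.988400+0.944500))/(1+3/400) = 1157/1250 ≈ 0.925600
step 4 [2y] swap r/2=1219/37366: DF=(1 − 1219/37366·(0.988400+0.944500+0.925600))/(1+1219/37366) = 8781/10000 ≈ 0.878100
step 5 [2.5y] bond c/2=17/400: DF=(206359/200000 − 17/400·(0.988400+0.944500+0.925600+0.878100))/(1+17/400) = 4187/5000 ≈ 0.837400
step 6 [3y] swap r/2=863/27007: DF=(1 − 863/27007·(0.988400+0.944500+0.925600+0.878100+0.837400))/(1+863/27007) = 4137/5000 ≈ 0.827400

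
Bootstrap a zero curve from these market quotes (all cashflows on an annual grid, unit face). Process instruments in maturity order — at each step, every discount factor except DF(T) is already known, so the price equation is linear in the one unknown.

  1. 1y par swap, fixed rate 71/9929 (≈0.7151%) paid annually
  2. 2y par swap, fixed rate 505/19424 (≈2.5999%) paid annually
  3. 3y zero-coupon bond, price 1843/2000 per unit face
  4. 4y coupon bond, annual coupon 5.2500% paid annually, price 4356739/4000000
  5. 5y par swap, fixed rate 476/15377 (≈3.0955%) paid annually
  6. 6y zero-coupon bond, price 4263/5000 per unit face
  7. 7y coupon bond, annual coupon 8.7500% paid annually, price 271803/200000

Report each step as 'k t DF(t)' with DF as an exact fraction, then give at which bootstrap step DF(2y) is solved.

step 1 [1y] swap r/1=71/9929: DF=(1 − 71/9929·(0))/(1+71/9929) = 9929/10000 ≈ 0.992900
step 2 [2y] swap r/1=505/19424: DF=(1 − 505/19424·(0.992900))/(1+505/19424) = 1899/2000 ≈ 0.949500
step 3 [3y] zero: DF = P = 1843/2000 ≈ 0.921500
step 4 [4y] bond c/1=21/400: DF=(4356739/4000000 − 21/400·(0.992900+0.949500+0.921500))/(1+21/400) = 223/250 ≈ 0.892000
step 5 [5y] swap r/1=476/15377: DF=(1 − 476/15377·(0.992900+0.949500+0.921500+0.892000))/(1+476/15377) = 2143/2500 ≈ 0.857200
step 6 [6y] zero: DF = P = 4263/5000 ≈ 0.852600
step 7 [7y] bond c/1=7/80: DF=(271803/200000 − 7/80·(0.992900+0.949500+0.921500+0.892000+0.857200+0.852600))/(1+7/80) = 8099/10000 ≈ 0.809900

1 1 9929/10000
2 2 1899/2000
3 3 1843/2000
4 4 223/250
5 5 2143/2500
6 6 4263/5000
7 7 8099/10000
DF(2y) is solved at step 2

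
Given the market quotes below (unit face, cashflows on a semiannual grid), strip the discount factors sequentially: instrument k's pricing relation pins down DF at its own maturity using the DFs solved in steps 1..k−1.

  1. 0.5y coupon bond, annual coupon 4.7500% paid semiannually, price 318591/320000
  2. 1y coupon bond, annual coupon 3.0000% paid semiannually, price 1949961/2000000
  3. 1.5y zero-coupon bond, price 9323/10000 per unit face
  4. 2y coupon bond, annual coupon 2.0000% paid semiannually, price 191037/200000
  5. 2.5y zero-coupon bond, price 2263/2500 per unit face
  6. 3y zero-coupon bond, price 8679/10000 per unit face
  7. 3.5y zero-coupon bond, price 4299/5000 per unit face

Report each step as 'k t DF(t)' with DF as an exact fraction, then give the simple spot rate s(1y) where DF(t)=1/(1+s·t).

step 1 [0.5y] bond c/2=19/800: DF=(318591/320000 − 19/800·(0))/(1+19/800) = 389/400 ≈ 0.972500
step 2 [1y] bond c/2=3/200: DF=(1949961/2000000 − 3/200·(0.972500))/(1+3/200) = 4731/5000 ≈ 0.946200
step 3 [1.5y] zero: DF = P = 9323/10000 ≈ 0.932300
step 4 [2y] bond c/2=1/100: DF=(191037/200000 − 1/100·(0.972500+0.946200+0.932300))/(1+1/100) = 367/400 ≈ 0.917500
step 5 [2.5y] zero: DF = P = 2263/2500 ≈ 0.905200
step 6 [3y] zero: DF = P = 8679/10000 ≈ 0.867900
step 7 [3.5y] zero: DF = P = 4299/5000 ≈ 0.859800

1 1/2 389/400
2 1 4731/5000
3 3/2 9323/10000
4 2 367/400
5 5/2 2263/2500
6 3 8679/10000
7 7/2 4299/5000
s(1y) = (1/(4731/5000) − 1)/(1) = 269/4731 ≈ 5.6859%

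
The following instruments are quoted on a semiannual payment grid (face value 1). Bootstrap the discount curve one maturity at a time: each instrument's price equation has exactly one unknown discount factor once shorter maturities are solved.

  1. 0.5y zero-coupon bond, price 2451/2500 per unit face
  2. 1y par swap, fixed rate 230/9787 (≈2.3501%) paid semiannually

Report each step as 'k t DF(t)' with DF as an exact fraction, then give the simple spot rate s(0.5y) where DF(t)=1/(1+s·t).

1 1/2 2451/2500
2 1 977/1000
s(0.5y) = (1/(2451/2500) − 1)/(1/2) = 98/2451 ≈ 3.9984%

step 1 [0.5y] zero: DF = P = 2451/2500 ≈ 0.980400
step 2 [1y] swap r/2=115/9787: DF=(1 − 115/9787·(0.980400))/(1+115/9787) = 977/1000 ≈ 0.977000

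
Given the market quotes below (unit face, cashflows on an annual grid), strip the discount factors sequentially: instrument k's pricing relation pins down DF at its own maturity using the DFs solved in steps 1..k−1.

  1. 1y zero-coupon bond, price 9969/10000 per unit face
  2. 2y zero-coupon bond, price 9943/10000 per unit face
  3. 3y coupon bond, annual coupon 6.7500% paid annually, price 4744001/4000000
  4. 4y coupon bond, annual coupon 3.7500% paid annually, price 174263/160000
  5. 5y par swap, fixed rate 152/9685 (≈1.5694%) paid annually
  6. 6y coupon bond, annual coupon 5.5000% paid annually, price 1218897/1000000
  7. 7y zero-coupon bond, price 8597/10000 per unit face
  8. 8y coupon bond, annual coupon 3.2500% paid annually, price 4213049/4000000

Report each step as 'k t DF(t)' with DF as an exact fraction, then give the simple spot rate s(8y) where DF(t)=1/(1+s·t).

step 1 [1y] zero: DF = P = 9969/10000 ≈ 0.996900
step 2 [2y] zero: DF = P = 9943/10000 ≈ 0.994300
step 3 [3y] bond c/1=27/400: DF=(4744001/4000000 − 27/400·(0.996900+0.994300))/(1+27/400) = 9851/10000 ≈ 0.985100
step 4 [4y] bond c/1=3/80: DF=(174263/160000 − 3/80·(0.996900+0.994300+0.985100))/(1+3/80) = 4711/5000 ≈ 0.942200
step 5 [5y] swap r/1=152/9685: DF=(1 − 152/9685·(0.996900+0.994300+0.985100+0.942200))/(1+152/9685) = 231/250 ≈ 0.924000
step 6 [6y] bond c/1=11/200: DF=(1218897/1000000 − 11/200·(0.996900+0.994300+0.985100+0.942200+0.924000))/(1+11/200) = 9029/10000 ≈ 0.902900
step 7 [7y] zero: DF = P = 8597/10000 ≈ 0.859700
step 8 [8y] bond c/1=13/400: DF=(4213049/4000000 − 13/400·(0.996900+0.994300+0.985100+0.942200+0.924000+0.902900+0.859700))/(1+13/400) = 4061/5000 ≈ 0.812200

1 1 9969/10000
2 2 9943/10000
3 3 9851/10000
4 4 4711/5000
5 5 231/250
6 6 9029/10000
7 7 8597/10000
8 8 4061/5000
s(8y) = (1/(4061/5000) − 1)/(8) = 939/32488 ≈ 2.8903%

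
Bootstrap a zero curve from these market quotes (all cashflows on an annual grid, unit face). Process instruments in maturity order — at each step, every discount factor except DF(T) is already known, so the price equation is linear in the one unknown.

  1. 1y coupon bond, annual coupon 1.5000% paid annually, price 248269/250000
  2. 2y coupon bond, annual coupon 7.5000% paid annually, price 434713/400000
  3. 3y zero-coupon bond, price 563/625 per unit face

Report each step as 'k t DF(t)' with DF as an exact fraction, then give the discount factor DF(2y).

1 1 1223/1250
2 2 9427/10000
3 3 563/625
DF(2y) = 9427/10000 ≈ 0.942700

step 1 [1y] bond c/1=3/200: DF=(248269/250000 − 3/200·(0))/(1+3/200) = 1223/1250 ≈ 0.978400
step 2 [2y] bond c/1=3/40: DF=(434713/400000 − 3/40·(0.978400))/(1+3/40) = 9427/10000 ≈ 0.942700
step 3 [3y] zero: DF = P = 563/625 ≈ 0.900800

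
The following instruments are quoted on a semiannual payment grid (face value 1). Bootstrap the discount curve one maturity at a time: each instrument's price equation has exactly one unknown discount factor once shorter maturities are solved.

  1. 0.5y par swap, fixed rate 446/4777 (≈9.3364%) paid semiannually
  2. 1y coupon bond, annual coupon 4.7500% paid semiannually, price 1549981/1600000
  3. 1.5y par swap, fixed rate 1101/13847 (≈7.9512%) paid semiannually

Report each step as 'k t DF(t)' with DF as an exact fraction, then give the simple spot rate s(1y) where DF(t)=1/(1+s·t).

1 1/2 4777/5000
2 1 9241/10000
3 3/2 8899/10000
s(1y) = (1/(9241/10000) − 1)/(1) = 759/9241 ≈ 8.2134%

step 1 [0.5y] swap r/2=223/4777: DF=(1 − 223/4777·(0))/(1+223/4777) = 4777/5000 ≈ 0.955400
step 2 [1y] bond c/2=19/800: DF=(1549981/1600000 − 19/800·(0.955400))/(1+19/800) = 9241/10000 ≈ 0.924100
step 3 [1.5y] swap r/2=1101/27694: DF=(1 − 1101/27694·(0.955400+0.924100))/(1+1101/27694) = 8899/10000 ≈ 0.889900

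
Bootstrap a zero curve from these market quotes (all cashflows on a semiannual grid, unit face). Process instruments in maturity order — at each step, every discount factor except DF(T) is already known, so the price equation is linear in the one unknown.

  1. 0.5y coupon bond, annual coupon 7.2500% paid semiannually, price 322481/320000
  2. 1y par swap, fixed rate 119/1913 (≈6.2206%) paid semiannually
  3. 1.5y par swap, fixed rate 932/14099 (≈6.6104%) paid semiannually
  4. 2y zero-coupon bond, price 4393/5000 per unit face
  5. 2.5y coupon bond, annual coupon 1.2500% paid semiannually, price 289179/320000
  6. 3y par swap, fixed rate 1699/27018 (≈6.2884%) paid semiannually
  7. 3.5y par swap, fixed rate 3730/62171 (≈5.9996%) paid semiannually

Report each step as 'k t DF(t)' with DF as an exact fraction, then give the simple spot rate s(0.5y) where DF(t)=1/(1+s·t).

1 1/2 389/400
2 1 1881/2000
3 3/2 2267/2500
4 2 4393/5000
5 5/2 8751/10000
6 3 8301/10000
7 7/2 1627/2000
s(0.5y) = (1/(389/400) − 1)/(1/2) = 22/389 ≈ 5.6555%

step 1 [0.5y] bond c/2=29/800: DF=(322481/320000 − 29/800·(0))/(1+29/800) = 389/400 ≈ 0.972500
step 2 [1y] swap r/2=119/3826: DF=(1 − 119/3826·(0.972500))/(1+119/3826) = 1881/2000 ≈ 0.940500
step 3 [1.5y] swap r/2=466/14099: DF=(1 − 466/14099·(0.972500+0.940500))/(1+466/14099) = 2267/2500 ≈ 0.906800
step 4 [2y] zero: DF = P = 4393/5000 ≈ 0.878600
step 5 [2.5y] bond c/2=1/160: DF=(289179/320000 − 1/160·(0.972500+0.940500+0.906800+0.878600))/(1+1/160) = 8751/10000 ≈ 0.875100
step 6 [3y] swap r/2=1699/54036: DF=(1 − 1699/54036·(0.972500+0.940500+0.906800+0.878600+0.875100))/(1+1699/54036) = 8301/10000 ≈ 0.830100
step 7 [3.5y] swap r/2=1865/62171: DF=(1 − 1865/62171·(0.972500+0.940500+0.906800+0.878600+0.875100+0.830100))/(1+1865/62171) = 1627/2000 ≈ 0.813500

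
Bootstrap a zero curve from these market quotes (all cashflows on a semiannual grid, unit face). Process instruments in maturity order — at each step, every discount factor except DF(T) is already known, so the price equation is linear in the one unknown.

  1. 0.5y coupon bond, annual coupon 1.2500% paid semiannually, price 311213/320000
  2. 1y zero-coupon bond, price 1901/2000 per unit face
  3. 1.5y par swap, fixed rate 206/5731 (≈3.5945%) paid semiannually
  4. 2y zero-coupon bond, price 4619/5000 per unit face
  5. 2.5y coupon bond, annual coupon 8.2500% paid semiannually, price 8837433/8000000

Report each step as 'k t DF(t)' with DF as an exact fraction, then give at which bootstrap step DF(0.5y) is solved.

step 1 [0.5y] bond c/2=1/160: DF=(311213/320000 − 1/160·(0))/(1+1/160) = 1933/2000 ≈ 0.966500
step 2 [1y] zero: DF = P = 1901/2000 ≈ 0.950500
step 3 [1.5y] swap r/2=103/5731: DF=(1 − 103/5731·(0.966500+0.950500))/(1+103/5731) = 1897/2000 ≈ 0.948500
step 4 [2y] zero: DF = P = 4619/5000 ≈ 0.923800
step 5 [2.5y] bond c/2=33/800: DF=(8837433/8000000 − 33/800·(0.966500+0.950500+0.948500+0.923800))/(1+33/800) = 2277/2500 ≈ 0.910800

1 1/2 1933/2000
2 1 1901/2000
3 3/2 1897/2000
4 2 4619/5000
5 5/2 2277/2500
DF(0.5y) is solved at step 1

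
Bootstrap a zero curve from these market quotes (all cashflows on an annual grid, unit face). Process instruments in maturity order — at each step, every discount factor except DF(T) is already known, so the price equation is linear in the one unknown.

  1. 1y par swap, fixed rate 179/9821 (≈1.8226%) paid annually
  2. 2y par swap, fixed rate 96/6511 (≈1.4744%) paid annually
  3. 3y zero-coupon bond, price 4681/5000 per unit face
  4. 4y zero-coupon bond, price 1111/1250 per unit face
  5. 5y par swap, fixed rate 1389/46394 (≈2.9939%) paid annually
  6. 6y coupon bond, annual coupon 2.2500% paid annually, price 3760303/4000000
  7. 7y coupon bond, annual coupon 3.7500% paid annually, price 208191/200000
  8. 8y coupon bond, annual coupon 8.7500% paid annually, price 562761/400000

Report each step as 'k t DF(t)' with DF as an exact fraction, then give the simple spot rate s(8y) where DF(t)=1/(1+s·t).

step 1 [1y] swap r/1=179/9821: DF=(1 − 179/9821·(0))/(1+179/9821) = 9821/10000 ≈ 0.982100
step 2 [2y] swap r/1=96/6511: DF=(1 − 96/6511·(0.982100))/(1+96/6511) = 607/625 ≈ 0.971200
step 3 [3y] zero: DF = P = 4681/5000 ≈ 0.936200
step 4 [4y] zero: DF = P = 1111/1250 ≈ 0.888800
step 5 [5y] swap r/1=1389/46394: DF=(1 − 1389/46394·(0.982100+0.971200+0.936200+0.888800))/(1+1389/46394) = 8611/10000 ≈ 0.861100
step 6 [6y] bond c/1=9/400: DF=(3760303/4000000 − 9/400·(0.982100+0.971200+0.936200+0.888800+0.861100))/(1+9/400) = 8173/10000 ≈ 0.817300
step 7 [7y] bond c/1=3/80: DF=(208191/200000 − 3/80·(0.982100+0.971200+0.936200+0.888800+0.861100+0.817300))/(1+3/80) = 8061/10000 ≈ 0.806100
step 8 [8y] bond c/1=7/80: DF=(562761/400000 − 7/80·(0.982100+0.971200+0.936200+0.888800+0.861100+0.817300+0.806100))/(1+7/80) = 3949/5000 ≈ 0.789800

1 1 9821/10000
2 2 607/625
3 3 4681/5000
4 4 1111/1250
5 5 8611/10000
6 6 8173/10000
7 7 8061/10000
8 8 3949/5000
s(8y) = (1/(3949/5000) − 1)/(8) = 1051/31592 ≈ 3.3268%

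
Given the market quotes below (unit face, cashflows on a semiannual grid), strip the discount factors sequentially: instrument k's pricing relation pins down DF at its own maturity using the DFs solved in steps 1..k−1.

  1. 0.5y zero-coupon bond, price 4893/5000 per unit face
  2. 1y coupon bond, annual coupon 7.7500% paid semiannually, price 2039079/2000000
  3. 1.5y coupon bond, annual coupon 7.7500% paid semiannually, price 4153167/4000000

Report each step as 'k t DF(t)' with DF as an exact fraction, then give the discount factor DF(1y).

step 1 [0.5y] zero: DF = P = 4893/5000 ≈ 0.978600
step 2 [1y] bond c/2=31/800: DF=(2039079/2000000 − 31/800·(0.978600))/(1+31/800) = 189/200 ≈ 0.945000
step 3 [1.5y] bond c/2=31/800: DF=(4153167/4000000 − 31/800·(0.978600+0.945000))/(1+31/800) = 4639/5000 ≈ 0.927800

1 1/2 4893/5000
2 1 189/200
3 3/2 4639/5000
DF(1y) = 189/200 ≈ 0.945000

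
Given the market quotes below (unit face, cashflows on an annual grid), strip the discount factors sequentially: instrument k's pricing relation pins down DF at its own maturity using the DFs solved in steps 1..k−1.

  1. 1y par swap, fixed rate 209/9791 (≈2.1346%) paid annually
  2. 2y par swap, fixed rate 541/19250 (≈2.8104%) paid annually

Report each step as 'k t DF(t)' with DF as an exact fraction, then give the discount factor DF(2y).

step 1 [1y] swap r/1=209/9791: DF=(1 − 209/9791·(0))/(1+209/9791) = 9791/10000 ≈ 0.979100
step 2 [2y] swap r/1=541/19250: DF=(1 − 541/19250·(0.979100))/(1+541/19250) = 9459/10000 ≈ 0.945900

1 1 9791/10000
2 2 9459/10000
DF(2y) = 9459/10000 ≈ 0.945900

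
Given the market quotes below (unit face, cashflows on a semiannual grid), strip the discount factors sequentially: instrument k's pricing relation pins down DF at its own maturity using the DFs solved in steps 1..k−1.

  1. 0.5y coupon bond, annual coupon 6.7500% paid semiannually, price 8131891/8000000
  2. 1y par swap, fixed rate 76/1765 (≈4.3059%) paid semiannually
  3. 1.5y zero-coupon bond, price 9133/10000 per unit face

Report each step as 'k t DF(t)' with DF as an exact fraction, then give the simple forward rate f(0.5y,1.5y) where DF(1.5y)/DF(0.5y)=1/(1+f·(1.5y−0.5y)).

1 1/2 9833/10000
2 1 4791/5000
3 3/2 9133/10000
f(0.5y,1.5y) = ((9833/10000)/(9133/10000) − 1)/(1) = 700/9133 ≈ 7.6645%

step 1 [0.5y] bond c/2=27/800: DF=(8131891/8000000 − 27/800·(0))/(1+27/800) = 9833/10000 ≈ 0.983300
step 2 [1y] swap r/2=38/1765: DF=(1 − 38/1765·(0.983300))/(1+38/1765) = 4791/5000 ≈ 0.958200
step 3 [1.5y] zero: DF = P = 9133/10000 ≈ 0.913300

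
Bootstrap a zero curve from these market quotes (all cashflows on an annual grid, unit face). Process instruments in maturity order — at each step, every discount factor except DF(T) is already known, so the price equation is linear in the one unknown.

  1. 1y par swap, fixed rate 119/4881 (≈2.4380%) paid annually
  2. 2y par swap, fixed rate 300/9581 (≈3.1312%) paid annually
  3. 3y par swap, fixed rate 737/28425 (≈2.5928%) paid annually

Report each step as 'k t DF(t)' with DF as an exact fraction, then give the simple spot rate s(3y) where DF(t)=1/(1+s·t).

1 1 4881/5000
2 2 47/50
3 3 9263/10000
s(3y) = (1/(9263/10000) − 1)/(3) = 737/27789 ≈ 2.6521%

step 1 [1y] swap r/1=119/4881: DF=(1 − 119/4881·(0))/(1+119/4881) = 4881/5000 ≈ 0.976200
step 2 [2y] swap r/1=300/9581: DF=(1 − 300/9581·(0.976200))/(1+300/9581) = 47/50 ≈ 0.940000
step 3 [3y] swap r/1=737/28425: DF=(1 − 737/28425·(0.976200+0.940000))/(1+737/28425) = 9263/10000 ≈ 0.926300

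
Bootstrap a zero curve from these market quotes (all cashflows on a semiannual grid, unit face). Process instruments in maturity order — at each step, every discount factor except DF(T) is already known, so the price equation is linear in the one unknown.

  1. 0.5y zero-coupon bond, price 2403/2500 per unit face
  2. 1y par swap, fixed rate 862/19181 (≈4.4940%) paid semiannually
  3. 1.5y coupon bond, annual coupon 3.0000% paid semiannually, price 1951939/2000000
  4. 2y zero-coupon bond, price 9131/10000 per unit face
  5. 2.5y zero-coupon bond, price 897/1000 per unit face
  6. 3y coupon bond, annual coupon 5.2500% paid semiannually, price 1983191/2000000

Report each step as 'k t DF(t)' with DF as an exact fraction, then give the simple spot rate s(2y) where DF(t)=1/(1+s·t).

step 1 [0.5y] zero: DF = P = 2403/2500 ≈ 0.961200
step 2 [1y] swap r/2=431/19181: DF=(1 − 431/19181·(0.961200))/(1+431/19181) = 9569/10000 ≈ 0.956900
step 3 [1.5y] bond c/2=3/200: DF=(1951939/2000000 − 3/200·(0.961200+0.956900))/(1+3/200) = 2333/2500 ≈ 0.933200
step 4 [2y] zero: DF = P = 9131/10000 ≈ 0.913100
step 5 [2.5y] zero: DF = P = 897/1000 ≈ 0.897000
step 6 [3y] bond c/2=21/800: DF=(1983191/2000000 − 21/800·(0.961200+0.956900+0.933200+0.913100+0.897000))/(1+21/800) = 847/1000 ≈ 0.847000

1 1/2 2403/2500
2 1 9569/10000
3 3/2 2333/2500
4 2 9131/10000
5 5/2 897/1000
6 3 847/1000
s(2y) = (1/(9131/10000) − 1)/(2) = 869/18262 ≈ 4.7585%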